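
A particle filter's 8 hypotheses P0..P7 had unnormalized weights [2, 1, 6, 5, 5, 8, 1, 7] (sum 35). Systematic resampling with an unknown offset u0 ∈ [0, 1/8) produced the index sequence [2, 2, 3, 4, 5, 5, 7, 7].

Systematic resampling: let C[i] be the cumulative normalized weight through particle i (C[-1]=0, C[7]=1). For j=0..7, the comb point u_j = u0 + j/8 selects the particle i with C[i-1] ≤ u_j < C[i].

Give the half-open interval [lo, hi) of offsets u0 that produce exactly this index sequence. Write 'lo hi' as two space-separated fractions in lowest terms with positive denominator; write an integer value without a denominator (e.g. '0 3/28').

C = [2/35, 3/35, 9/35, 2/5, 19/35, 27/35, 4/5, 1]
j=0 picked index 2: u0 ∈ [3/35, 9/35)
j=1 picked index 2: u0 ∈ [-11/280, 37/280)
j=2 picked index 3: u0 ∈ [1/140, 3/20)
j=3 picked index 4: u0 ∈ [1/40, 47/280)
j=4 picked index 5: u0 ∈ [3/70, 19/70)
j=5 picked index 5: u0 ∈ [-23/280, 41/280)
j=6 picked index 7: u0 ∈ [1/20, 1/4)
j=7 picked index 7: u0 ∈ [-3/40, 1/8)
intersection: [3/35, 1/8)

3/35 1/8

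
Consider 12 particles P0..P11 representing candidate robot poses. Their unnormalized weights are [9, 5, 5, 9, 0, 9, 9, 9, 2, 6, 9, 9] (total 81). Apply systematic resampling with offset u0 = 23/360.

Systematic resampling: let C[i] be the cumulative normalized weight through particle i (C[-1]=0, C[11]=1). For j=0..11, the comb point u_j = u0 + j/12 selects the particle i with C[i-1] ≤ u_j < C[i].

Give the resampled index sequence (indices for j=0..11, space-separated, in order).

C = [1/9, 14/81, 19/81, 28/81, 28/81, 37/81, 46/81, 55/81, 19/27, 7/9, 8/9, 1]
j=0: u_0=23/360 ∈ [0, 1/9) → index 0
j=1: u_1=53/360 ∈ [1/9, 14/81) → index 1
j=2: u_2=83/360 ∈ [14/81, 19/81) → index 2
j=3: u_3=113/360 ∈ [19/81, 28/81) → index 3
j=4: u_4=143/360 ∈ [28/81, 37/81) → index 5
j=5: u_5=173/360 ∈ [37/81, 46/81) → index 6
j=6: u_6=203/360 ∈ [37/81, 46/81) → index 6
j=7: u_7=233/360 ∈ [46/81, 55/81) → index 7
j=8: u_8=263/360 ∈ [19/27, 7/9) → index 9
j=9: u_9=293/360 ∈ [7/9, 8/9) → index 10
j=10: u_10=323/360 ∈ [8/9, 1) → index 11
j=11: u_11=353/360 ∈ [8/9, 1) → index 11

0 1 2 3 5 6 6 7 9 10 11 11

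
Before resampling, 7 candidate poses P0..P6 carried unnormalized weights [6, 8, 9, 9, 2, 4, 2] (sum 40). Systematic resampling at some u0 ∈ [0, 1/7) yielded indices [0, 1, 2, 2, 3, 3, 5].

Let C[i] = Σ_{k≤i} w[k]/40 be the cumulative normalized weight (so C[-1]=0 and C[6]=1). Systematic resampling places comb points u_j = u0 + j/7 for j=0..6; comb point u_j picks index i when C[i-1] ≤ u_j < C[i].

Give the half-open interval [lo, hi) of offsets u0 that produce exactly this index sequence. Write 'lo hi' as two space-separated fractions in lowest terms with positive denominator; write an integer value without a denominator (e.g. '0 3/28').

C = [3/20, 7/20, 23/40, 4/5, 17/20, 19/20, 1]
j=0 picked index 0: u0 ∈ [0, 3/20)
j=1 picked index 1: u0 ∈ [1/140, 29/140)
j=2 picked index 2: u0 ∈ [9/140, 81/280)
j=3 picked index 2: u0 ∈ [-11/140, 41/280)
j=4 picked index 3: u0 ∈ [1/280, 8/35)
j=5 picked index 3: u0 ∈ [-39/280, 3/35)
j=6 picked index 5: u0 ∈ [-1/140, 13/140)
intersection: [9/140, 3/35)

9/140 3/35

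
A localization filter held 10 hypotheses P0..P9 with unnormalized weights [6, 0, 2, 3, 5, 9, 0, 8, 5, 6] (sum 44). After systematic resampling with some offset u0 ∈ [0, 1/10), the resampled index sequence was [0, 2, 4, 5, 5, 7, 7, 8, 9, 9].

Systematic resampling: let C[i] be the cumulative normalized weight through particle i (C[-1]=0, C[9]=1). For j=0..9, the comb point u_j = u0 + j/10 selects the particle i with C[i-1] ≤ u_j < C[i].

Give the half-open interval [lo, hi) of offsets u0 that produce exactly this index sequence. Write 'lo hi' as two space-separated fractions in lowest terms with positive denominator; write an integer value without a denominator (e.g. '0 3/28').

C = [3/22, 3/22, 2/11, 1/4, 4/11, 25/44, 25/44, 3/4, 19/22, 1]
j=0 picked index 0: u0 ∈ [0, 3/22)
j=1 picked index 2: u0 ∈ [2/55, 9/110)
j=2 picked index 4: u0 ∈ [1/20, 9/55)
j=3 picked index 5: u0 ∈ [7/110, 59/220)
j=4 picked index 5: u0 ∈ [-2/55, 37/220)
j=5 picked index 7: u0 ∈ [3/44, 1/4)
j=6 picked index 7: u0 ∈ [-7/220, 3/20)
j=7 picked index 8: u0 ∈ [1/20, 9/55)
j=8 picked index 9: u0 ∈ [7/110, 1/5)
j=9 picked index 9: u0 ∈ [-2/55, 1/10)
intersection: [3/44, 9/110)

3/44 9/110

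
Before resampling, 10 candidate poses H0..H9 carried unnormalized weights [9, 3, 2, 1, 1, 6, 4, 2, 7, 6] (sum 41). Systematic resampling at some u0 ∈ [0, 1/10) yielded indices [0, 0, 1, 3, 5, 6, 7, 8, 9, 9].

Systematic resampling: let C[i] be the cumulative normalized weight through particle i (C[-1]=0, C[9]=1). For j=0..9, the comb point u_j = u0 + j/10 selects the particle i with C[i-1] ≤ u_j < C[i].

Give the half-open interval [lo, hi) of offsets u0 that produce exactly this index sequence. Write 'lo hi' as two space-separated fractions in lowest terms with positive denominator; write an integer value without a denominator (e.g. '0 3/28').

11/205 27/410

C = [9/41, 12/41, 14/41, 15/41, 16/41, 22/41, 26/41, 28/41, 35/41, 1]
j=0 picked index 0: u0 ∈ [0, 9/41)
j=1 picked index 0: u0 ∈ [-1/10, 49/410)
j=2 picked index 1: u0 ∈ [4/205, 19/205)
j=3 picked index 3: u0 ∈ [17/410, 27/410)
j=4 picked index 5: u0 ∈ [-2/205, 28/205)
j=5 picked index 6: u0 ∈ [3/82, 11/82)
j=6 picked index 7: u0 ∈ [7/205, 17/205)
j=7 picked index 8: u0 ∈ [-7/410, 63/410)
j=8 picked index 9: u0 ∈ [11/205, 1/5)
j=9 picked index 9: u0 ∈ [-19/410, 1/10)
intersection: [11/205, 27/410)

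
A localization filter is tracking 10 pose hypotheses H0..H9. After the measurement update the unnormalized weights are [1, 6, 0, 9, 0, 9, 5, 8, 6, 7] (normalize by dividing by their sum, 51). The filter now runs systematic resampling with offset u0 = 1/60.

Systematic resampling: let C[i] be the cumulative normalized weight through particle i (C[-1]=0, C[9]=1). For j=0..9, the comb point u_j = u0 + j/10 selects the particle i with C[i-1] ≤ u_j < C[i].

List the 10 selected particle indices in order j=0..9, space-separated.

C = [1/51, 7/51, 7/51, 16/51, 16/51, 25/51, 10/17, 38/51, 44/51, 1]
j=0: u_0=1/60 ∈ [0, 1/51) → index 0
j=1: u_1=7/60 ∈ [1/51, 7/51) → index 1
j=2: u_2=13/60 ∈ [7/51, 16/51) → index 3
j=3: u_3=19/60 ∈ [16/51, 25/51) → index 5
j=4: u_4=5/12 ∈ [16/51, 25/51) → index 5
j=5: u_5=31/60 ∈ [25/51, 10/17) → index 6
j=6: u_6=37/60 ∈ [10/17, 38/51) → index 7
j=7: u_7=43/60 ∈ [10/17, 38/51) → index 7
j=8: u_8=49/60 ∈ [38/51, 44/51) → index 8
j=9: u_9=11/12 ∈ [44/51, 1) → index 9

0 1 3 5 5 6 7 7 8 9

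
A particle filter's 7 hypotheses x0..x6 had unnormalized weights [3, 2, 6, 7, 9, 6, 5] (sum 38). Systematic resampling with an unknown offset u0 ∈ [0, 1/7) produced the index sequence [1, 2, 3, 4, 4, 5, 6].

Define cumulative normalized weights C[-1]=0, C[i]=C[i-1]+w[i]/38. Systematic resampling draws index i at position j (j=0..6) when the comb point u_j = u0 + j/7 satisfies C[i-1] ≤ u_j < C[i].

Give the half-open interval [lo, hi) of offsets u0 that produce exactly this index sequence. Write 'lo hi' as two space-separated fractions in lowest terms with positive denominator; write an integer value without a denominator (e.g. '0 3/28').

3/38 5/38

C = [3/38, 5/38, 11/38, 9/19, 27/38, 33/38, 1]
j=0 picked index 1: u0 ∈ [3/38, 5/38)
j=1 picked index 2: u0 ∈ [-3/266, 39/266)
j=2 picked index 3: u0 ∈ [1/266, 25/133)
j=3 picked index 4: u0 ∈ [6/133, 75/266)
j=4 picked index 4: u0 ∈ [-13/133, 37/266)
j=5 picked index 5: u0 ∈ [-1/266, 41/266)
j=6 picked index 6: u0 ∈ [3/266, 1/7)
intersection: [3/38, 5/38)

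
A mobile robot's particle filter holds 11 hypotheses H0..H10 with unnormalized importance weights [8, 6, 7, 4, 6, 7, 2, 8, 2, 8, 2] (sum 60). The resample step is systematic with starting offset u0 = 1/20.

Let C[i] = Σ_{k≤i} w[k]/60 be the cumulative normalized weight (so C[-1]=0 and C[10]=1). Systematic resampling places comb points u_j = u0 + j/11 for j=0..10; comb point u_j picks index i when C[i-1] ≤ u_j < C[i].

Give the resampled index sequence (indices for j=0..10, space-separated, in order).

0 1 1 2 3 4 5 7 7 9 9

C = [2/15, 7/30, 7/20, 5/12, 31/60, 19/30, 2/3, 4/5, 5/6, 29/30, 1]
j=0: u_0=1/20 ∈ [0, 2/15) → index 0
j=1: u_1=31/220 ∈ [2/15, 7/30) → index 1
j=2: u_2=51/220 ∈ [2/15, 7/30) → index 1
j=3: u_3=71/220 ∈ [7/30, 7/20) → index 2
j=4: u_4=91/220 ∈ [7/20, 5/12) → index 3
j=5: u_5=111/220 ∈ [5/12, 31/60) → index 4
j=6: u_6=131/220 ∈ [31/60, 19/30) → index 5
j=7: u_7=151/220 ∈ [2/3, 4/5) → index 7
j=8: u_8=171/220 ∈ [2/3, 4/5) → index 7
j=9: u_9=191/220 ∈ [5/6, 29/30) → index 9
j=10: u_10=211/220 ∈ [5/6, 29/30) → index 9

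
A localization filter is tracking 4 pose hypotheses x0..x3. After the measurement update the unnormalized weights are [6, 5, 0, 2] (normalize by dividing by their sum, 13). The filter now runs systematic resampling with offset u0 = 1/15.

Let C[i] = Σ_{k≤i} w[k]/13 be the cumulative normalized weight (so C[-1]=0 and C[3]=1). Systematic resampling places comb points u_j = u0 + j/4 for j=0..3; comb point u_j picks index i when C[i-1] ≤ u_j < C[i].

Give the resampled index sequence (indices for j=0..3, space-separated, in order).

0 0 1 1

C = [6/13, 11/13, 11/13, 1]
j=0: u_0=1/15 ∈ [0, 6/13) → index 0
j=1: u_1=19/60 ∈ [0, 6/13) → index 0
j=2: u_2=17/30 ∈ [6/13, 11/13) → index 1
j=3: u_3=49/60 ∈ [6/13, 11/13) → index 1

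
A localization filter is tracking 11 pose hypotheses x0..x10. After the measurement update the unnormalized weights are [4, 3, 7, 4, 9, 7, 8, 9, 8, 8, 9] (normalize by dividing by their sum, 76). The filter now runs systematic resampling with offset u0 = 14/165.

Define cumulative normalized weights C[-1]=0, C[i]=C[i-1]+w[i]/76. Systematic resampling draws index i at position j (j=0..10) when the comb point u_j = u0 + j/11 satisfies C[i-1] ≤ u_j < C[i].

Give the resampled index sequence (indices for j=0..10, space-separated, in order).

1 2 4 5 6 6 7 8 9 10 10

C = [1/19, 7/76, 7/38, 9/38, 27/76, 17/38, 21/38, 51/76, 59/76, 67/76, 1]
j=0: u_0=14/165 ∈ [1/19, 7/76) → index 1
j=1: u_1=29/165 ∈ [7/76, 7/38) → index 2
j=2: u_2=4/15 ∈ [9/38, 27/76) → index 4
j=3: u_3=59/165 ∈ [27/76, 17/38) → index 5
j=4: u_4=74/165 ∈ [17/38, 21/38) → index 6
j=5: u_5=89/165 ∈ [17/38, 21/38) → index 6
j=6: u_6=104/165 ∈ [21/38, 51/76) → index 7
j=7: u_7=119/165 ∈ [51/76, 59/76) → index 8
j=8: u_8=134/165 ∈ [59/76, 67/76) → index 9
j=9: u_9=149/165 ∈ [67/76, 1) → index 10
j=10: u_10=164/165 ∈ [67/76, 1) → index 10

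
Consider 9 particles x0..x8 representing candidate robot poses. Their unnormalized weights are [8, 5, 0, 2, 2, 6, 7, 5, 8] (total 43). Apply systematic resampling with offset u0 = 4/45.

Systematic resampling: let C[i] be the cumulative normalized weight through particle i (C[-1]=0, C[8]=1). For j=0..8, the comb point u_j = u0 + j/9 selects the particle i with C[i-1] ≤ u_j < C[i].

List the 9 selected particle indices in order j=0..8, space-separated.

0 1 3 5 5 6 7 8 8

C = [8/43, 13/43, 13/43, 15/43, 17/43, 23/43, 30/43, 35/43, 1]
j=0: u_0=4/45 ∈ [0, 8/43) → index 0
j=1: u_1=1/5 ∈ [8/43, 13/43) → index 1
j=2: u_2=14/45 ∈ [13/43, 15/43) → index 3
j=3: u_3=19/45 ∈ [17/43, 23/43) → index 5
j=4: u_4=8/15 ∈ [17/43, 23/43) → index 5
j=5: u_5=29/45 ∈ [23/43, 30/43) → index 6
j=6: u_6=34/45 ∈ [30/43, 35/43) → index 7
j=7: u_7=13/15 ∈ [35/43, 1) → index 8
j=8: u_8=44/45 ∈ [35/43, 1) → index 8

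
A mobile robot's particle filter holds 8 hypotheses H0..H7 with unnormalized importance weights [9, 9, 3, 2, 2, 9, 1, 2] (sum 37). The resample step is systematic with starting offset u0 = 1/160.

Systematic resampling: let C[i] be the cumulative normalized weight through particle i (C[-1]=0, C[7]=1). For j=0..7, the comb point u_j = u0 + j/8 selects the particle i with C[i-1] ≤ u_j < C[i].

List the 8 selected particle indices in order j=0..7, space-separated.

0 0 1 1 2 4 5 5

C = [9/37, 18/37, 21/37, 23/37, 25/37, 34/37, 35/37, 1]
j=0: u_0=1/160 ∈ [0, 9/37) → index 0
j=1: u_1=21/160 ∈ [0, 9/37) → index 0
j=2: u_2=41/160 ∈ [9/37, 18/37) → index 1
j=3: u_3=61/160 ∈ [9/37, 18/37) → index 1
j=4: u_4=81/160 ∈ [18/37, 21/37) → index 2
j=5: u_5=101/160 ∈ [23/37, 25/37) → index 4
j=6: u_6=121/160 ∈ [25/37, 34/37) → index 5
j=7: u_7=141/160 ∈ [25/37, 34/37) → index 5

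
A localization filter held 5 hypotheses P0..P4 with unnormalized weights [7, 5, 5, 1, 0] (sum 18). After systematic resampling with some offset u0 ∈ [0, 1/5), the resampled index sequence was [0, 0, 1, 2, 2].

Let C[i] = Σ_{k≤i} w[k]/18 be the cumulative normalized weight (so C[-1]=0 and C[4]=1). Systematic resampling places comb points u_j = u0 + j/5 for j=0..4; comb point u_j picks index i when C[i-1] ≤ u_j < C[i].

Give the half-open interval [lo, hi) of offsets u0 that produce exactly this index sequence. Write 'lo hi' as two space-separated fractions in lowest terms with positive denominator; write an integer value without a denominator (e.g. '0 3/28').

C = [7/18, 2/3, 17/18, 1, 1]
j=0 picked index 0: u0 ∈ [0, 7/18)
j=1 picked index 0: u0 ∈ [-1/5, 17/90)
j=2 picked index 1: u0 ∈ [-1/90, 4/15)
j=3 picked index 2: u0 ∈ [1/15, 31/90)
j=4 picked index 2: u0 ∈ [-2/15, 13/90)
intersection: [1/15, 13/90)

1/15 13/90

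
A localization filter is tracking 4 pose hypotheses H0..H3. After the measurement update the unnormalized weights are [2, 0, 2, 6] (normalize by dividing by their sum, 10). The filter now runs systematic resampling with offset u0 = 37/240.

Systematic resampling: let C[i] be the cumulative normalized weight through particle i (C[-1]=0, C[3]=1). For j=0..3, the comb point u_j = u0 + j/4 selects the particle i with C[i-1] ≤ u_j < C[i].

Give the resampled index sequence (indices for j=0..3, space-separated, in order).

C = [1/5, 1/5, 2/5, 1]
j=0: u_0=37/240 ∈ [0, 1/5) → index 0
j=1: u_1=97/240 ∈ [2/5, 1) → index 3
j=2: u_2=157/240 ∈ [2/5, 1) → index 3
j=3: u_3=217/240 ∈ [2/5, 1) → index 3

0 3 3 3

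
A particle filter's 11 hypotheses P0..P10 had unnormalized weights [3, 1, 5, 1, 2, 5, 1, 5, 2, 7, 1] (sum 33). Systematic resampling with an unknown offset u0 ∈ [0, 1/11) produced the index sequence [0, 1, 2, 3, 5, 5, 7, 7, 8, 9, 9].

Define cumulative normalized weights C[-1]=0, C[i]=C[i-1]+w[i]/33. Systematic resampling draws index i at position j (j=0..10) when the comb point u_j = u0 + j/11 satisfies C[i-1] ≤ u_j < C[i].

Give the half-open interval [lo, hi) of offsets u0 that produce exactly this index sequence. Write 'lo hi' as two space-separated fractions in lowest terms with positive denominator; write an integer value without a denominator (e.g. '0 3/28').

0 1/33

C = [1/11, 4/33, 3/11, 10/33, 4/11, 17/33, 6/11, 23/33, 25/33, 32/33, 1]
j=0 picked index 0: u0 ∈ [0, 1/11)
j=1 picked index 1: u0 ∈ [0, 1/33)
j=2 picked index 2: u0 ∈ [-2/33, 1/11)
j=3 picked index 3: u0 ∈ [0, 1/33)
j=4 picked index 5: u0 ∈ [0, 5/33)
j=5 picked index 5: u0 ∈ [-1/11, 2/33)
j=6 picked index 7: u0 ∈ [0, 5/33)
j=7 picked index 7: u0 ∈ [-1/11, 2/33)
j=8 picked index 8: u0 ∈ [-1/33, 1/33)
j=9 picked index 9: u0 ∈ [-2/33, 5/33)
j=10 picked index 9: u0 ∈ [-5/33, 2/33)
intersection: [0, 1/33)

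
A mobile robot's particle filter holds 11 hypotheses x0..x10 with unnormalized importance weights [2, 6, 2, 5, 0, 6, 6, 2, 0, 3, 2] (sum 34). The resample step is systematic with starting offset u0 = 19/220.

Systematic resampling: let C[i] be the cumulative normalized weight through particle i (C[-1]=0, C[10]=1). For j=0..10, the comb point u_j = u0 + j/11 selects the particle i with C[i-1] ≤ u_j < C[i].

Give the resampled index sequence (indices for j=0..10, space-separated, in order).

C = [1/17, 4/17, 5/17, 15/34, 15/34, 21/34, 27/34, 29/34, 29/34, 16/17, 1]
j=0: u_0=19/220 ∈ [1/17, 4/17) → index 1
j=1: u_1=39/220 ∈ [1/17, 4/17) → index 1
j=2: u_2=59/220 ∈ [4/17, 5/17) → index 2
j=3: u_3=79/220 ∈ [5/17, 15/34) → index 3
j=4: u_4=9/20 ∈ [15/34, 21/34) → index 5
j=5: u_5=119/220 ∈ [15/34, 21/34) → index 5
j=6: u_6=139/220 ∈ [21/34, 27/34) → index 6
j=7: u_7=159/220 ∈ [21/34, 27/34) → index 6
j=8: u_8=179/220 ∈ [27/34, 29/34) → index 7
j=9: u_9=199/220 ∈ [29/34, 16/17) → index 9
j=10: u_10=219/220 ∈ [16/17, 1) → index 10

1 1 2 3 5 5 6 6 7 9 10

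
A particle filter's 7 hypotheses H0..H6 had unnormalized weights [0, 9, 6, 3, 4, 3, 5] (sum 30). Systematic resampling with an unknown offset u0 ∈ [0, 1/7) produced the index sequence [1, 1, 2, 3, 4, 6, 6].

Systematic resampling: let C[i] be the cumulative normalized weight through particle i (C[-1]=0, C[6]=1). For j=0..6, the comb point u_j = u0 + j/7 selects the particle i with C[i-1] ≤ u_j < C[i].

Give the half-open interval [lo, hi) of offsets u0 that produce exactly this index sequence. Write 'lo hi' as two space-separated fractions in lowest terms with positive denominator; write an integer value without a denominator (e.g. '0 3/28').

C = [0, 3/10, 1/2, 3/5, 11/15, 5/6, 1]
j=0 picked index 1: u0 ∈ [0, 3/10)
j=1 picked index 1: u0 ∈ [-1/7, 11/70)
j=2 picked index 2: u0 ∈ [1/70, 3/14)
j=3 picked index 3: u0 ∈ [1/14, 6/35)
j=4 picked index 4: u0 ∈ [1/35, 17/105)
j=5 picked index 6: u0 ∈ [5/42, 2/7)
j=6 picked index 6: u0 ∈ [-1/42, 1/7)
intersection: [5/42, 1/7)

5/42 1/7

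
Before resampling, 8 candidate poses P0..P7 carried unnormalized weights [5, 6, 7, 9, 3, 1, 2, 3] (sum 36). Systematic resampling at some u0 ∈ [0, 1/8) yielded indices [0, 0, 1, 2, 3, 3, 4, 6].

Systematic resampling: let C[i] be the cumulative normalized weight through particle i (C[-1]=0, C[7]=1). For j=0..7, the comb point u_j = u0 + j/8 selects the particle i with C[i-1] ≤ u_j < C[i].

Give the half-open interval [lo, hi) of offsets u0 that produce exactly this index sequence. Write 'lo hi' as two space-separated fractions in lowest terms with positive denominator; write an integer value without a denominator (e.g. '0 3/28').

0 1/72

C = [5/36, 11/36, 1/2, 3/4, 5/6, 31/36, 11/12, 1]
j=0 picked index 0: u0 ∈ [0, 5/36)
j=1 picked index 0: u0 ∈ [-1/8, 1/72)
j=2 picked index 1: u0 ∈ [-1/9, 1/18)
j=3 picked index 2: u0 ∈ [-5/72, 1/8)
j=4 picked index 3: u0 ∈ [0, 1/4)
j=5 picked index 3: u0 ∈ [-1/8, 1/8)
j=6 picked index 4: u0 ∈ [0, 1/12)
j=7 picked index 6: u0 ∈ [-1/72, 1/24)
intersection: [0, 1/72)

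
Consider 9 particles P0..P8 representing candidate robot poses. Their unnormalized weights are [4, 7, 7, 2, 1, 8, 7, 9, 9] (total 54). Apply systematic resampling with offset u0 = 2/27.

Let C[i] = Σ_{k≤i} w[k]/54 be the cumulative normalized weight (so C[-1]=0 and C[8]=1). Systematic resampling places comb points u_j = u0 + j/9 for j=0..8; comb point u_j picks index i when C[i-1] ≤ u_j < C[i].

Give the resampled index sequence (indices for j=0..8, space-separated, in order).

C = [2/27, 11/54, 1/3, 10/27, 7/18, 29/54, 2/3, 5/6, 1]
j=0: u_0=2/27 ∈ [2/27, 11/54) → index 1
j=1: u_1=5/27 ∈ [2/27, 11/54) → index 1
j=2: u_2=8/27 ∈ [11/54, 1/3) → index 2
j=3: u_3=11/27 ∈ [7/18, 29/54) → index 5
j=4: u_4=14/27 ∈ [7/18, 29/54) → index 5
j=5: u_5=17/27 ∈ [29/54, 2/3) → index 6
j=6: u_6=20/27 ∈ [2/3, 5/6) → index 7
j=7: u_7=23/27 ∈ [5/6, 1) → index 8
j=8: u_8=26/27 ∈ [5/6, 1) → index 8

1 1 2 5 5 6 7 8 8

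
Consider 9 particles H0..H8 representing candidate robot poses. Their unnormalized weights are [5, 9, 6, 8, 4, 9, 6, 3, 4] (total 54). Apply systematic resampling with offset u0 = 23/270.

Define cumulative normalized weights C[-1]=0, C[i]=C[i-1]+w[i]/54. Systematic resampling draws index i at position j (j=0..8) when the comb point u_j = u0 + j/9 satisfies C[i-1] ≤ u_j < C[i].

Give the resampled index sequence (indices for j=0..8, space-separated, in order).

C = [5/54, 7/27, 10/27, 14/27, 16/27, 41/54, 47/54, 25/27, 1]
j=0: u_0=23/270 ∈ [0, 5/54) → index 0
j=1: u_1=53/270 ∈ [5/54, 7/27) → index 1
j=2: u_2=83/270 ∈ [7/27, 10/27) → index 2
j=3: u_3=113/270 ∈ [10/27, 14/27) → index 3
j=4: u_4=143/270 ∈ [14/27, 16/27) → index 4
j=5: u_5=173/270 ∈ [16/27, 41/54) → index 5
j=6: u_6=203/270 ∈ [16/27, 41/54) → index 5
j=7: u_7=233/270 ∈ [41/54, 47/54) → index 6
j=8: u_8=263/270 ∈ [25/27, 1) → index 8

0 1 2 3 4 5 5 6 8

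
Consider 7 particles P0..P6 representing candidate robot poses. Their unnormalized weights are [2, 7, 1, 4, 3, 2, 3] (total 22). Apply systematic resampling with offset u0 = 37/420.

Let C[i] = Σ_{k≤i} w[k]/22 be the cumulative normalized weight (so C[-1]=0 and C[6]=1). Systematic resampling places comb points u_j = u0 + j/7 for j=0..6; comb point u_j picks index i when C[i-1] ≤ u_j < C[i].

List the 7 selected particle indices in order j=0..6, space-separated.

C = [1/11, 9/22, 5/11, 7/11, 17/22, 19/22, 1]
j=0: u_0=37/420 ∈ [0, 1/11) → index 0
j=1: u_1=97/420 ∈ [1/11, 9/22) → index 1
j=2: u_2=157/420 ∈ [1/11, 9/22) → index 1
j=3: u_3=31/60 ∈ [5/11, 7/11) → index 3
j=4: u_4=277/420 ∈ [7/11, 17/22) → index 4
j=5: u_5=337/420 ∈ [17/22, 19/22) → index 5
j=6: u_6=397/420 ∈ [19/22, 1) → index 6

0 1 1 3 4 5 6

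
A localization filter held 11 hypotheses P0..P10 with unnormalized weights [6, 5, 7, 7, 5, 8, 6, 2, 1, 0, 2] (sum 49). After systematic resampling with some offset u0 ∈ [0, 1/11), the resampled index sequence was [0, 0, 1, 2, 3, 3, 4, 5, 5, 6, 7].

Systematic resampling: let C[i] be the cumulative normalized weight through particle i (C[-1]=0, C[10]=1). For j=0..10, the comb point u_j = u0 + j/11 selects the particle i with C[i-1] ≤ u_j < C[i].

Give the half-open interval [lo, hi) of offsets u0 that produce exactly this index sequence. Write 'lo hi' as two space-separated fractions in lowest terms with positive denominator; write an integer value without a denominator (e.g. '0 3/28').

C = [6/49, 11/49, 18/49, 25/49, 30/49, 38/49, 44/49, 46/49, 47/49, 47/49, 1]
j=0 picked index 0: u0 ∈ [0, 6/49)
j=1 picked index 0: u0 ∈ [-1/11, 17/539)
j=2 picked index 1: u0 ∈ [-32/539, 23/539)
j=3 picked index 2: u0 ∈ [-26/539, 51/539)
j=4 picked index 3: u0 ∈ [2/539, 79/539)
j=5 picked index 3: u0 ∈ [-47/539, 30/539)
j=6 picked index 4: u0 ∈ [-19/539, 36/539)
j=7 picked index 5: u0 ∈ [-13/539, 75/539)
j=8 picked index 5: u0 ∈ [-62/539, 26/539)
j=9 picked index 6: u0 ∈ [-23/539, 43/539)
j=10 picked index 7: u0 ∈ [-6/539, 16/539)
intersection: [2/539, 16/539)

2/539 16/539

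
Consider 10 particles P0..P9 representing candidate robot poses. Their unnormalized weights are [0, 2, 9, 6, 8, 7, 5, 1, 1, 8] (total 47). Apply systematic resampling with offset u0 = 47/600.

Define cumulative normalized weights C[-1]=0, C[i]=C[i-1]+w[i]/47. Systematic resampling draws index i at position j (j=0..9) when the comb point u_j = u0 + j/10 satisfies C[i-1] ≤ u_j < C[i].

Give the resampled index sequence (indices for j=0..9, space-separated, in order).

C = [0, 2/47, 11/47, 17/47, 25/47, 32/47, 37/47, 38/47, 39/47, 1]
j=0: u_0=47/600 ∈ [2/47, 11/47) → index 2
j=1: u_1=107/600 ∈ [2/47, 11/47) → index 2
j=2: u_2=167/600 ∈ [11/47, 17/47) → index 3
j=3: u_3=227/600 ∈ [17/47, 25/47) → index 4
j=4: u_4=287/600 ∈ [17/47, 25/47) → index 4
j=5: u_5=347/600 ∈ [25/47, 32/47) → index 5
j=6: u_6=407/600 ∈ [25/47, 32/47) → index 5
j=7: u_7=467/600 ∈ [32/47, 37/47) → index 6
j=8: u_8=527/600 ∈ [39/47, 1) → index 9
j=9: u_9=587/600 ∈ [39/47, 1) → index 9

2 2 3 4 4 5 5 6 9 9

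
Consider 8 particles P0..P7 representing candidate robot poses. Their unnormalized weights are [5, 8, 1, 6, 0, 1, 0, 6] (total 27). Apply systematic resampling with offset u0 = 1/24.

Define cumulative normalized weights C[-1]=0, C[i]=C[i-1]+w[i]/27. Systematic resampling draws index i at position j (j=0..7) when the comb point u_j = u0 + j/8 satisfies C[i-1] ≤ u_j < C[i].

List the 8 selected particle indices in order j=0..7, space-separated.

C = [5/27, 13/27, 14/27, 20/27, 20/27, 7/9, 7/9, 1]
j=0: u_0=1/24 ∈ [0, 5/27) → index 0
j=1: u_1=1/6 ∈ [0, 5/27) → index 0
j=2: u_2=7/24 ∈ [5/27, 13/27) → index 1
j=3: u_3=5/12 ∈ [5/27, 13/27) → index 1
j=4: u_4=13/24 ∈ [14/27, 20/27) → index 3
j=5: u_5=2/3 ∈ [14/27, 20/27) → index 3
j=6: u_6=19/24 ∈ [7/9, 1) → index 7
j=7: u_7=11/12 ∈ [7/9, 1) → index 7

0 0 1 1 3 3 7 7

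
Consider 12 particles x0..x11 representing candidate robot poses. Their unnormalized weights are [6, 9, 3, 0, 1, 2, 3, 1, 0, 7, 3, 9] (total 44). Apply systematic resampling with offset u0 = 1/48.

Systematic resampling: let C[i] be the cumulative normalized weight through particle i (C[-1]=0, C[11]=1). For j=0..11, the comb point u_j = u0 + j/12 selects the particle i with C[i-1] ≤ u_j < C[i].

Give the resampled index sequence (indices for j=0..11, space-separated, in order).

C = [3/22, 15/44, 9/22, 9/22, 19/44, 21/44, 6/11, 25/44, 25/44, 8/11, 35/44, 1]
j=0: u_0=1/48 ∈ [0, 3/22) → index 0
j=1: u_1=5/48 ∈ [0, 3/22) → index 0
j=2: u_2=3/16 ∈ [3/22, 15/44) → index 1
j=3: u_3=13/48 ∈ [3/22, 15/44) → index 1
j=4: u_4=17/48 ∈ [15/44, 9/22) → index 2
j=5: u_5=7/16 ∈ [19/44, 21/44) → index 5
j=6: u_6=25/48 ∈ [21/44, 6/11) → index 6
j=7: u_7=29/48 ∈ [25/44, 8/11) → index 9
j=8: u_8=11/16 ∈ [25/44, 8/11) → index 9
j=9: u_9=37/48 ∈ [8/11, 35/44) → index 10
j=10: u_10=41/48 ∈ [35/44, 1) → index 11
j=11: u_11=15/16 ∈ [35/44, 1) → index 11

0 0 1 1 2 5 6 9 9 10 11 11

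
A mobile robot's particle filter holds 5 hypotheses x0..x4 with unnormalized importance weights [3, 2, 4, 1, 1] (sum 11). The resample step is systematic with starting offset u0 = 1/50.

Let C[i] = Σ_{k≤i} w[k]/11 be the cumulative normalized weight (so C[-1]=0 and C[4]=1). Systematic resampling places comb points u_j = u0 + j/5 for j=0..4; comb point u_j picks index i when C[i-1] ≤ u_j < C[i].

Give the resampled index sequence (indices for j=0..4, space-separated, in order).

C = [3/11, 5/11, 9/11, 10/11, 1]
j=0: u_0=1/50 ∈ [0, 3/11) → index 0
j=1: u_1=11/50 ∈ [0, 3/11) → index 0
j=2: u_2=21/50 ∈ [3/11, 5/11) → index 1
j=3: u_3=31/50 ∈ [5/11, 9/11) → index 2
j=4: u_4=41/50 ∈ [9/11, 10/11) → index 3

0 0 1 2 3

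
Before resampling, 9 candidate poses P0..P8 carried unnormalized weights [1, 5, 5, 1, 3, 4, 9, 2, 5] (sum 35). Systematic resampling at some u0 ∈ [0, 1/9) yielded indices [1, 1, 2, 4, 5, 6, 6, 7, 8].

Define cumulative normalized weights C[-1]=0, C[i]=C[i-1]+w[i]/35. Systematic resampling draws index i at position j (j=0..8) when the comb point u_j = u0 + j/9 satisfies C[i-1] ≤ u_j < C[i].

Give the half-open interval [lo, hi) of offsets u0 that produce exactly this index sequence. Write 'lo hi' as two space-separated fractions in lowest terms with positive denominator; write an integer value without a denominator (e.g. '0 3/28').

1/35 19/315

C = [1/35, 6/35, 11/35, 12/35, 3/7, 19/35, 4/5, 6/7, 1]
j=0 picked index 1: u0 ∈ [1/35, 6/35)
j=1 picked index 1: u0 ∈ [-26/315, 19/315)
j=2 picked index 2: u0 ∈ [-16/315, 29/315)
j=3 picked index 4: u0 ∈ [1/105, 2/21)
j=4 picked index 5: u0 ∈ [-1/63, 31/315)
j=5 picked index 6: u0 ∈ [-4/315, 11/45)
j=6 picked index 6: u0 ∈ [-13/105, 2/15)
j=7 picked index 7: u0 ∈ [1/45, 5/63)
j=8 picked index 8: u0 ∈ [-2/63, 1/9)
intersection: [1/35, 19/315)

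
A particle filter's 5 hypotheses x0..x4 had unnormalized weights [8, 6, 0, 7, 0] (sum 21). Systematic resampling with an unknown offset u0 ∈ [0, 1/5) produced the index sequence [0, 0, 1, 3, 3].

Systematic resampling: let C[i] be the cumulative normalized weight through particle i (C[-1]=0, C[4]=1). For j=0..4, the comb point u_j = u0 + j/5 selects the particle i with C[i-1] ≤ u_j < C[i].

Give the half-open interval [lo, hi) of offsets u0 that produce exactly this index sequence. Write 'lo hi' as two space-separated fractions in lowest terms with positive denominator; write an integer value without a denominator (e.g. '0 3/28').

1/15 19/105

C = [8/21, 2/3, 2/3, 1, 1]
j=0 picked index 0: u0 ∈ [0, 8/21)
j=1 picked index 0: u0 ∈ [-1/5, 19/105)
j=2 picked index 1: u0 ∈ [-2/105, 4/15)
j=3 picked index 3: u0 ∈ [1/15, 2/5)
j=4 picked index 3: u0 ∈ [-2/15, 1/5)
intersection: [1/15, 19/105)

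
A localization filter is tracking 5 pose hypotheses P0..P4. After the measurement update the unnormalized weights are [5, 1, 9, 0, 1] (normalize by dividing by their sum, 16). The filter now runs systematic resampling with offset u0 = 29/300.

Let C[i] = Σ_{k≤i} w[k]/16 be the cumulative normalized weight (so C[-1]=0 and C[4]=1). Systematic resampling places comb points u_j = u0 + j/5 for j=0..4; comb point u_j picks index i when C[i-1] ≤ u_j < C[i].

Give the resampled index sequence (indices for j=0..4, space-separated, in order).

0 0 2 2 2

C = [5/16, 3/8, 15/16, 15/16, 1]
j=0: u_0=29/300 ∈ [0, 5/16) → index 0
j=1: u_1=89/300 ∈ [0, 5/16) → index 0
j=2: u_2=149/300 ∈ [3/8, 15/16) → index 2
j=3: u_3=209/300 ∈ [3/8, 15/16) → index 2
j=4: u_4=269/300 ∈ [3/8, 15/16) → index 2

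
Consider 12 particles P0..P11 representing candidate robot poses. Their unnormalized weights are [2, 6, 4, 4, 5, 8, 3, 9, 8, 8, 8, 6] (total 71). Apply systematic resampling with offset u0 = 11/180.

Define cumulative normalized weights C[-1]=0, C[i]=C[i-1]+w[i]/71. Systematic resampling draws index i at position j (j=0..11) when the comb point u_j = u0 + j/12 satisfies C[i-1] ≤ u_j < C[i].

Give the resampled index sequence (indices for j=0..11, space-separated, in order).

1 2 4 5 5 7 7 8 9 10 10 11

C = [2/71, 8/71, 12/71, 16/71, 21/71, 29/71, 32/71, 41/71, 49/71, 57/71, 65/71, 1]
j=0: u_0=11/180 ∈ [2/71, 8/71) → index 1
j=1: u_1=13/90 ∈ [8/71, 12/71) → index 2
j=2: u_2=41/180 ∈ [16/71, 21/71) → index 4
j=3: u_3=14/45 ∈ [21/71, 29/71) → index 5
j=4: u_4=71/180 ∈ [21/71, 29/71) → index 5
j=5: u_5=43/90 ∈ [32/71, 41/71) → index 7
j=6: u_6=101/180 ∈ [32/71, 41/71) → index 7
j=7: u_7=29/45 ∈ [41/71, 49/71) → index 8
j=8: u_8=131/180 ∈ [49/71, 57/71) → index 9
j=9: u_9=73/90 ∈ [57/71, 65/71) → index 10
j=10: u_10=161/180 ∈ [57/71, 65/71) → index 10
j=11: u_11=44/45 ∈ [65/71, 1) → index 11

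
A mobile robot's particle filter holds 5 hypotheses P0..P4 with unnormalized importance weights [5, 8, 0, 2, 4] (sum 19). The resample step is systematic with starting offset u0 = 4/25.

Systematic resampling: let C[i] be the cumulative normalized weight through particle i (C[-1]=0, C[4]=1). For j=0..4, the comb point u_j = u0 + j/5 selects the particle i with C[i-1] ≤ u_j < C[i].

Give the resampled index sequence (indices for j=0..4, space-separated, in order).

C = [5/19, 13/19, 13/19, 15/19, 1]
j=0: u_0=4/25 ∈ [0, 5/19) → index 0
j=1: u_1=9/25 ∈ [5/19, 13/19) → index 1
j=2: u_2=14/25 ∈ [5/19, 13/19) → index 1
j=3: u_3=19/25 ∈ [13/19, 15/19) → index 3
j=4: u_4=24/25 ∈ [15/19, 1) → index 4

0 1 1 3 4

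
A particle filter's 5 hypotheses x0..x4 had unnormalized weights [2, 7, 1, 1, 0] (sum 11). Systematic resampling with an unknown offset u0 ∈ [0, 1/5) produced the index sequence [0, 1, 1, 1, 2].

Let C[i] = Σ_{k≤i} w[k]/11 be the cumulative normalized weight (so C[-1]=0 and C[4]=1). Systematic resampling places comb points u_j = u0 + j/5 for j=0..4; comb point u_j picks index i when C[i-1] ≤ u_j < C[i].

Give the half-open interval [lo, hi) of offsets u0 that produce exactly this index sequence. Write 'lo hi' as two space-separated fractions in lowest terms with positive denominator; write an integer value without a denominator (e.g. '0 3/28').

C = [2/11, 9/11, 10/11, 1, 1]
j=0 picked index 0: u0 ∈ [0, 2/11)
j=1 picked index 1: u0 ∈ [-1/55, 34/55)
j=2 picked index 1: u0 ∈ [-12/55, 23/55)
j=3 picked index 1: u0 ∈ [-23/55, 12/55)
j=4 picked index 2: u0 ∈ [1/55, 6/55)
intersection: [1/55, 6/55)

1/55 6/55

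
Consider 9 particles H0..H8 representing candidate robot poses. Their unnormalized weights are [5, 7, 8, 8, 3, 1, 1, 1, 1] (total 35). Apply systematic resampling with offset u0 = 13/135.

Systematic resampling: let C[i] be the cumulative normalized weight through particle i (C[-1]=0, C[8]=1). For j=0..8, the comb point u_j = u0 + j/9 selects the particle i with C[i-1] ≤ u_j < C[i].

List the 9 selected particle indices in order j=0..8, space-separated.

0 1 1 2 2 3 3 4 8

C = [1/7, 12/35, 4/7, 4/5, 31/35, 32/35, 33/35, 34/35, 1]
j=0: u_0=13/135 ∈ [0, 1/7) → index 0
j=1: u_1=28/135 ∈ [1/7, 12/35) → index 1
j=2: u_2=43/135 ∈ [1/7, 12/35) → index 1
j=3: u_3=58/135 ∈ [12/35, 4/7) → index 2
j=4: u_4=73/135 ∈ [12/35, 4/7) → index 2
j=5: u_5=88/135 ∈ [4/7, 4/5) → index 3
j=6: u_6=103/135 ∈ [4/7, 4/5) → index 3
j=7: u_7=118/135 ∈ [4/5, 31/35) → index 4
j=8: u_8=133/135 ∈ [34/35, 1) → index 8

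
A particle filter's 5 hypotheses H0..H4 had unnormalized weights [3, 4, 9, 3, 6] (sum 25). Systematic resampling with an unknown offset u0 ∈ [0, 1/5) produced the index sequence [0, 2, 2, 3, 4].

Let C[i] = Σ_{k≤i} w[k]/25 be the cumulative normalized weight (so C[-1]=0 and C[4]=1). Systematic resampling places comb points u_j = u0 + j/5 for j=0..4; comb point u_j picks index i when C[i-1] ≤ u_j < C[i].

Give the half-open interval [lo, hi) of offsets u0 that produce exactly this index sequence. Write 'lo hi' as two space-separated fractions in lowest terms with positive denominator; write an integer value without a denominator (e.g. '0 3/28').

C = [3/25, 7/25, 16/25, 19/25, 1]
j=0 picked index 0: u0 ∈ [0, 3/25)
j=1 picked index 2: u0 ∈ [2/25, 11/25)
j=2 picked index 2: u0 ∈ [-3/25, 6/25)
j=3 picked index 3: u0 ∈ [1/25, 4/25)
j=4 picked index 4: u0 ∈ [-1/25, 1/5)
intersection: [2/25, 3/25)

2/25 3/25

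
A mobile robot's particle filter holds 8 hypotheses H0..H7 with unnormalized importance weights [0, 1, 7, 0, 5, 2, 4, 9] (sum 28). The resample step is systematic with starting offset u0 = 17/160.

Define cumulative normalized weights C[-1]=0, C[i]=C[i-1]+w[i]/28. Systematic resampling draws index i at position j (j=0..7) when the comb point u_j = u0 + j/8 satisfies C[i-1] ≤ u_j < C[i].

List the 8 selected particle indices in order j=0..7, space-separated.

2 2 4 5 6 7 7 7

C = [0, 1/28, 2/7, 2/7, 13/28, 15/28, 19/28, 1]
j=0: u_0=17/160 ∈ [1/28, 2/7) → index 2
j=1: u_1=37/160 ∈ [1/28, 2/7) → index 2
j=2: u_2=57/160 ∈ [2/7, 13/28) → index 4
j=3: u_3=77/160 ∈ [13/28, 15/28) → index 5
j=4: u_4=97/160 ∈ [15/28, 19/28) → index 6
j=5: u_5=117/160 ∈ [19/28, 1) → index 7
j=6: u_6=137/160 ∈ [19/28, 1) → index 7
j=7: u_7=157/160 ∈ [19/28, 1) → index 7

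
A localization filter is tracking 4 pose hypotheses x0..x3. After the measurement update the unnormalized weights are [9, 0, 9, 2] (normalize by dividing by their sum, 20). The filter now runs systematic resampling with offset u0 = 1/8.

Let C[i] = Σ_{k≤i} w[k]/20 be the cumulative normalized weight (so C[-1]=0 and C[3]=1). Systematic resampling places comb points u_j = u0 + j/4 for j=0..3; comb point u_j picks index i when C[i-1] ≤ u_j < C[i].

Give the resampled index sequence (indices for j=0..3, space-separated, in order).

0 0 2 2

C = [9/20, 9/20, 9/10, 1]
j=0: u_0=1/8 ∈ [0, 9/20) → index 0
j=1: u_1=3/8 ∈ [0, 9/20) → index 0
j=2: u_2=5/8 ∈ [9/20, 9/10) → index 2
j=3: u_3=7/8 ∈ [9/20, 9/10) → index 2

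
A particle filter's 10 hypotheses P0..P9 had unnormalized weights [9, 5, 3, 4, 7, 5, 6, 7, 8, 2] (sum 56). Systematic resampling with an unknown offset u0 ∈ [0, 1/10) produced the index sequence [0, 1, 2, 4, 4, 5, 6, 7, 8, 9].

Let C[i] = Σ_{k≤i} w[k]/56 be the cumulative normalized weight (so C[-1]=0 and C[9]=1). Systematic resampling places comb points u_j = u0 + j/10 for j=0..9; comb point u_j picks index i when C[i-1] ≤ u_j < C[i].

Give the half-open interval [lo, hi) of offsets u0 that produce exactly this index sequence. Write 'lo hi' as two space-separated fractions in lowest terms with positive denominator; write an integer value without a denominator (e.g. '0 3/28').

C = [9/56, 1/4, 17/56, 3/8, 1/2, 33/56, 39/56, 23/28, 27/28, 1]
j=0 picked index 0: u0 ∈ [0, 9/56)
j=1 picked index 1: u0 ∈ [17/280, 3/20)
j=2 picked index 2: u0 ∈ [1/20, 29/280)
j=3 picked index 4: u0 ∈ [3/40, 1/5)
j=4 picked index 4: u0 ∈ [-1/40, 1/10)
j=5 picked index 5: u0 ∈ [0, 5/56)
j=6 picked index 6: u0 ∈ [-3/280, 27/280)
j=7 picked index 7: u0 ∈ [-1/280, 17/140)
j=8 picked index 8: u0 ∈ [3/140, 23/140)
j=9 picked index 9: u0 ∈ [9/140, 1/10)
intersection: [3/40, 5/56)

3/40 5/56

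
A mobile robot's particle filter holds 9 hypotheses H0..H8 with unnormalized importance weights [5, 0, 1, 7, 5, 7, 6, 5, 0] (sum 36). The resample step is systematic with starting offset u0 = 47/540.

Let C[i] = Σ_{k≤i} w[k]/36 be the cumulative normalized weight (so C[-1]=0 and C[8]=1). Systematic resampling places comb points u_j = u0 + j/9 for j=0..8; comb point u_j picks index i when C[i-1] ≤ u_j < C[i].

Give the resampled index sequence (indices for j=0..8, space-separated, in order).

C = [5/36, 5/36, 1/6, 13/36, 1/2, 25/36, 31/36, 1, 1]
j=0: u_0=47/540 ∈ [0, 5/36) → index 0
j=1: u_1=107/540 ∈ [1/6, 13/36) → index 3
j=2: u_2=167/540 ∈ [1/6, 13/36) → index 3
j=3: u_3=227/540 ∈ [13/36, 1/2) → index 4
j=4: u_4=287/540 ∈ [1/2, 25/36) → index 5
j=5: u_5=347/540 ∈ [1/2, 25/36) → index 5
j=6: u_6=407/540 ∈ [25/36, 31/36) → index 6
j=7: u_7=467/540 ∈ [31/36, 1) → index 7
j=8: u_8=527/540 ∈ [31/36, 1) → index 7

0 3 3 4 5 5 6 7 7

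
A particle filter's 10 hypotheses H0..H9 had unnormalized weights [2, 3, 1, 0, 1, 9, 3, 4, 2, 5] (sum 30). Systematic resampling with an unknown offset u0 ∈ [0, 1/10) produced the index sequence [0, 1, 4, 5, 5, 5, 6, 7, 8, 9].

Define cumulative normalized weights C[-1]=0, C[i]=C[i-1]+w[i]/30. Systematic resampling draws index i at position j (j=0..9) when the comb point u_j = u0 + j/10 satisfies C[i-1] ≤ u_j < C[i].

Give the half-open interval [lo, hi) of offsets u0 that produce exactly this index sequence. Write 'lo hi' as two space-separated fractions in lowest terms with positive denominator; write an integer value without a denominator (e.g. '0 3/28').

C = [1/15, 1/6, 1/5, 1/5, 7/30, 8/15, 19/30, 23/30, 5/6, 1]
j=0 picked index 0: u0 ∈ [0, 1/15)
j=1 picked index 1: u0 ∈ [-1/30, 1/15)
j=2 picked index 4: u0 ∈ [0, 1/30)
j=3 picked index 5: u0 ∈ [-1/15, 7/30)
j=4 picked index 5: u0 ∈ [-1/6, 2/15)
j=5 picked index 5: u0 ∈ [-4/15, 1/30)
j=6 picked index 6: u0 ∈ [-1/15, 1/30)
j=7 picked index 7: u0 ∈ [-1/15, 1/15)
j=8 picked index 8: u0 ∈ [-1/30, 1/30)
j=9 picked index 9: u0 ∈ [-1/15, 1/10)
intersection: [0, 1/30)

0 1/30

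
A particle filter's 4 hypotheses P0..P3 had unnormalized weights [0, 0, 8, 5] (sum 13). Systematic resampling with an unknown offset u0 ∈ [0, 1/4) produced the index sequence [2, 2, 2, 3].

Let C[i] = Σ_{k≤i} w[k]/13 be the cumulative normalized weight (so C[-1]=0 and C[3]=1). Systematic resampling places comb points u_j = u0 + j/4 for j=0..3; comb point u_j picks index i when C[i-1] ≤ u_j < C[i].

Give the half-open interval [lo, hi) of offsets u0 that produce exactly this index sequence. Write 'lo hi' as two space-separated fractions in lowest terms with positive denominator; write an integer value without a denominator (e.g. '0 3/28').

C = [0, 0, 8/13, 1]
j=0 picked index 2: u0 ∈ [0, 8/13)
j=1 picked index 2: u0 ∈ [-1/4, 19/52)
j=2 picked index 2: u0 ∈ [-1/2, 3/26)
j=3 picked index 3: u0 ∈ [-7/52, 1/4)
intersection: [0, 3/26)

0 3/26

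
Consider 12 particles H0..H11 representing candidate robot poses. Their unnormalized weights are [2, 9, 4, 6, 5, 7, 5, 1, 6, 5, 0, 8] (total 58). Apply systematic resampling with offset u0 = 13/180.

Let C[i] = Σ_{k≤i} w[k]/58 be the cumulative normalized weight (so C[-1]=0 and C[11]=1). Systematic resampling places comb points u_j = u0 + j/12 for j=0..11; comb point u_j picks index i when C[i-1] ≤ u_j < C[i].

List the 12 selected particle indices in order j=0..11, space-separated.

C = [1/29, 11/58, 15/58, 21/58, 13/29, 33/58, 19/29, 39/58, 45/58, 25/29, 25/29, 1]
j=0: u_0=13/180 ∈ [1/29, 11/58) → index 1
j=1: u_1=7/45 ∈ [1/29, 11/58) → index 1
j=2: u_2=43/180 ∈ [11/58, 15/58) → index 2
j=3: u_3=29/90 ∈ [15/58, 21/58) → index 3
j=4: u_4=73/180 ∈ [21/58, 13/29) → index 4
j=5: u_5=22/45 ∈ [13/29, 33/58) → index 5
j=6: u_6=103/180 ∈ [33/58, 19/29) → index 6
j=7: u_7=59/90 ∈ [19/29, 39/58) → index 7
j=8: u_8=133/180 ∈ [39/58, 45/58) → index 8
j=9: u_9=37/45 ∈ [45/58, 25/29) → index 9
j=10: u_10=163/180 ∈ [25/29, 1) → index 11
j=11: u_11=89/90 ∈ [25/29, 1) → index 11

1 1 2 3 4 5 6 7 8 9 11 11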